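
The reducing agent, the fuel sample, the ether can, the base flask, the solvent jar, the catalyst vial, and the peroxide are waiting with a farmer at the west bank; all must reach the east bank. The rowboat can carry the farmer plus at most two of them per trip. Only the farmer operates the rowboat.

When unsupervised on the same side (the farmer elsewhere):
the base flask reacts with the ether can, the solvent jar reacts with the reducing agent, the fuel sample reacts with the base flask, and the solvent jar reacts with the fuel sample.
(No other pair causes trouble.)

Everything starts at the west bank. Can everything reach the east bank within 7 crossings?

Counting alone: the farmer can take at most 2 across per trip to the east bank, so moving all 7 needs at least 4 loaded trips out, with a return between consecutive ones — at least 7 crossings.
The safety rule pushes this higher. Following every safe sequence of crossings, the most of the 7 that can be at the east bank as the rowboat arrives there on crossing 7 is 6 — never all 7.
So the move cannot be finished within 7 crossings. (The shortest complete plan takes 9:)
1. Farmer goes to the east bank with the base flask and the solvent jar.  [the west bank: the catalyst vial, the ether can, the fuel sample, the peroxide, the reducing agent | the east bank: the base flask, the solvent jar]
2. Farmer goes back to the west bank alone.  [the west bank: the catalyst vial, the ether can, the fuel sample, the peroxide, the reducing agent | the east bank: the base flask, the solvent jar]
3. Farmer goes to the east bank with the reducing agent.  [the west bank: the catalyst vial, the ether can, the fuel sample, the peroxide | the east bank: the base flask, the reducing agent, the solvent jar]
4. Farmer goes back to the west bank with the solvent jar.  [the west bank: the catalyst vial, the ether can, the fuel sample, the peroxide, the solvent jar | the east bank: the base flask, the reducing agent]
5. Farmer goes to the east bank with the ether can and the fuel sample.  [the west bank: the catalyst vial, the peroxide, the solvent jar | the east bank: the base flask, the ether can, the fuel sample, the reducing agent]
6. Farmer goes back to the west bank with the base flask.  [the west bank: the base flask, the catalyst vial, the peroxide, the solvent jar | the east bank: the ether can, the fuel sample, the reducing agent]
7. Farmer goes to the east bank with the catalyst vial and the peroxide.  [the west bank: the base flask, the solvent jar | the east bank: the catalyst vial, the ether can, the fuel sample, the peroxide, the reducing agent]
8. Farmer goes back to the west bank alone.  [the west bank: the base flask, the solvent jar | the east bank: the catalyst vial, the ether can, the fuel sample, the peroxide, the reducing agent]
9. Farmer goes to the east bank with the base flask and the solvent jar.  [the west bank: — | the east bank: the base flask, the catalyst vial, the ether can, the fuel sample, the peroxide, the reducing agent, the solvent jar]

No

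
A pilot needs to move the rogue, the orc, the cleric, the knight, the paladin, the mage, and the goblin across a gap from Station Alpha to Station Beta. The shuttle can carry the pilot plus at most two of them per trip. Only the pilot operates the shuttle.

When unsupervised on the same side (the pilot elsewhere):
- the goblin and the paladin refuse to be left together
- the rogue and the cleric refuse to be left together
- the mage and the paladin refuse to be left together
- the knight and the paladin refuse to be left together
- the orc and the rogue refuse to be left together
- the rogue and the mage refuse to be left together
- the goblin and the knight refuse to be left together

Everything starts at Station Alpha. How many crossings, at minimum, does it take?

Whatever the first load, the items left behind include a forbidden pair without the pilot. No opening move is safe, so no plan exists.

impossible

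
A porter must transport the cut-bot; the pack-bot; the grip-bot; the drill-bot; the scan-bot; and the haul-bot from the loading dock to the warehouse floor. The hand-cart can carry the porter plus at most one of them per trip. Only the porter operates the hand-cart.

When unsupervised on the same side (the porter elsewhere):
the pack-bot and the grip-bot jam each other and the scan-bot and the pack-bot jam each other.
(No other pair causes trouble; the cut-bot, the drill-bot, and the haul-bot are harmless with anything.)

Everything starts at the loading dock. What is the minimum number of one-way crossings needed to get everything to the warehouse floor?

13

Counting alone: the porter can take at most 1 across per trip to the warehouse floor, so moving all 6 needs at least 6 loaded trips out, with a return between consecutive ones — at least 11 crossings.
The safety rule pushes this higher. Following every safe sequence of crossings, the most of the 6 that can be at the warehouse floor as the hand-cart arrives there on crossing 11 is 5 — never all 6.
So no plan with fewer than 13 crossings exists, and this one achieves 13:
1. Porter goes to the warehouse floor with the pack-bot.  [the loading dock: the cut-bot, the drill-bot, the grip-bot, the haul-bot, the scan-bot | the warehouse floor: the pack-bot]
2. Porter goes back to the loading dock alone.  [the loading dock: the cut-bot, the drill-bot, the grip-bot, the haul-bot, the scan-bot | the warehouse floor: the pack-bot]
3. Porter goes to the warehouse floor with the cut-bot.  [the loading dock: the drill-bot, the grip-bot, the haul-bot, the scan-bot | the warehouse floor: the cut-bot, the pack-bot]
4. Porter goes back to the loading dock alone.  [the loading dock: the drill-bot, the grip-bot, the haul-bot, the scan-bot | the warehouse floor: the cut-bot, the pack-bot]
5. Porter goes to the warehouse floor with the grip-bot.  [the loading dock: the drill-bot, the haul-bot, the scan-bot | the warehouse floor: the cut-bot, the grip-bot, the pack-bot]
6. Porter goes back to the loading dock with the pack-bot.  [the loading dock: the drill-bot, the haul-bot, the pack-bot, the scan-bot | the warehouse floor: the cut-bot, the grip-bot]
7. Porter goes to the warehouse floor with the scan-bot.  [the loading dock: the drill-bot, the haul-bot, the pack-bot | the warehouse floor: the cut-bot, the grip-bot, the scan-bot]
8. Porter goes back to the loading dock alone.  [the loading dock: the drill-bot, the haul-bot, the pack-bot | the warehouse floor: the cut-bot, the grip-bot, the scan-bot]
9. Porter goes to the warehouse floor with the drill-bot.  [the loading dock: the haul-bot, the pack-bot | the warehouse floor: the cut-bot, the drill-bot, the grip-bot, the scan-bot]
10. Porter goes back to the loading dock alone.  [the loading dock: the haul-bot, the pack-bot | the warehouse floor: the cut-bot, the drill-bot, the grip-bot, the scan-bot]
11. Porter goes to the warehouse floor with the haul-bot.  [the loading dock: the pack-bot | the warehouse floor: the cut-bot, the drill-bot, the grip-bot, the haul-bot, the scan-bot]
12. Porter goes back to the loading dock alone.  [the loading dock: the pack-bot | the warehouse floor: the cut-bot, the drill-bot, the grip-bot, the haul-bot, the scan-bot]
13. Porter goes to the warehouse floor with the pack-bot.  [the loading dock: — | the warehouse floor: the cut-bot, the drill-bot, the grip-bot, the haul-bot, the pack-bot, the scan-bot]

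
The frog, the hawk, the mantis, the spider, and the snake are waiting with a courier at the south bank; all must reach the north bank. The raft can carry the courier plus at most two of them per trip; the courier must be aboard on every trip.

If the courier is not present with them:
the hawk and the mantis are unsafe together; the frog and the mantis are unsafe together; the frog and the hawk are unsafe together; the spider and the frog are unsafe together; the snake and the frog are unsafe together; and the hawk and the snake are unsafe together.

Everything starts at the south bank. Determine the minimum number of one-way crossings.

Counting alone: the courier can take at most 2 across per trip to the north bank, so moving all 5 needs at least 3 loaded trips out, with a return between consecutive ones — at least 5 crossings.
The safety rule pushes this higher. Following every safe sequence of crossings, the most of the 5 that can be at the north bank as the raft arrives there on crossing 5 is 4 — never all 5.
So no plan with fewer than 7 crossings exists, and this one achieves 7:
1. Courier goes to the north bank with the frog and the hawk.  [the south bank: the mantis, the snake, the spider | the north bank: the frog, the hawk]
2. Courier goes back to the south bank with the frog.  [the south bank: the frog, the mantis, the snake, the spider | the north bank: the hawk]
3. Courier goes to the north bank with the frog and the spider.  [the south bank: the mantis, the snake | the north bank: the frog, the hawk, the spider]
4. Courier goes back to the south bank with the frog.  [the south bank: the frog, the mantis, the snake | the north bank: the hawk, the spider]
5. Courier goes to the north bank with the mantis and the snake.  [the south bank: the frog | the north bank: the hawk, the mantis, the snake, the spider]
6. Courier goes back to the south bank with the hawk.  [the south bank: the frog, the hawk | the north bank: the mantis, the snake, the spider]
7. Courier goes to the north bank with the frog and the hawk.  [the south bank: — | the north bank: the frog, the hawk, the mantis, the snake, the spider]

7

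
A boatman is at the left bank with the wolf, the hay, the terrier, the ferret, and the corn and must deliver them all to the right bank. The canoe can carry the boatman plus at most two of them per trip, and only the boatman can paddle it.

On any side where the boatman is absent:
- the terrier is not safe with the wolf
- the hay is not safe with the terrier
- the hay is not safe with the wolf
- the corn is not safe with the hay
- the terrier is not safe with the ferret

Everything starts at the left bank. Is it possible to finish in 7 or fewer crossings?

Yes — this plan uses 7 crossings (≤ 7):
1. Boatman goes to the right bank with the hay and the terrier.
2. Boatman goes back to the left bank with the hay.
3. Boatman goes to the right bank with the corn and the wolf.
4. Boatman goes back to the left bank with the wolf.
5. Boatman goes to the right bank with the ferret and the wolf.
6. Boatman goes back to the left bank with the terrier.
7. Boatman goes to the right bank with the hay and the terrier.

Yes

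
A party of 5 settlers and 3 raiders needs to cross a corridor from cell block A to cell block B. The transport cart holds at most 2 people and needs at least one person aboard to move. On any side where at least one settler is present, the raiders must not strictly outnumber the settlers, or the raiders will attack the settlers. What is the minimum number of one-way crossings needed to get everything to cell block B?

13

Counting alone: each trip to cell block B takes at most 2 across and each return brings at least 1 back, so after t trips out (and t−1 returns) at most 2t − (t−1) of the 8 are across; that first reaches 8 at t = 7, so at least 13 crossings are needed.
The plan below uses exactly 13 crossings, so it is optimal:
1. 2 raiders → cell block B.  (cell block A: 5S 1R; cell block B: 0S 2R)
2. 1 raider ← cell block A.  (cell block A: 5S 2R; cell block B: 0S 1R)
3. 2 raiders → cell block B.  (cell block A: 5S 0R; cell block B: 0S 3R)
4. 1 raider ← cell block A.  (cell block A: 5S 1R; cell block B: 0S 2R)
5. 2 settlers → cell block B.  (cell block A: 3S 1R; cell block B: 2S 2R)
6. 1 raider ← cell block A.  (cell block A: 3S 2R; cell block B: 2S 1R)
7. 1 settler and 1 raider → cell block B.  (cell block A: 2S 1R; cell block B: 3S 2R)
8. 1 raider ← cell block A.  (cell block A: 2S 2R; cell block B: 3S 1R)
9. 2 raiders → cell block B.  (cell block A: 2S 0R; cell block B: 3S 3R)
10. 1 raider ← cell block A.  (cell block A: 2S 1R; cell block B: 3S 2R)
11. 1 settler and 1 raider → cell block B.  (cell block A: 1S 0R; cell block B: 4S 3R)
12. 1 raider ← cell block A.  (cell block A: 1S 1R; cell block B: 4S 2R)
13. 1 settler and 1 raider → cell block B.  (cell block A: 0S 0R; cell block B: 5S 3R)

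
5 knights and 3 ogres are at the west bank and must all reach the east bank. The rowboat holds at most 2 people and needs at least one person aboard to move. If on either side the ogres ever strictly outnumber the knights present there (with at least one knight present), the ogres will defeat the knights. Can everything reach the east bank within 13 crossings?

Yes

Yes — this plan uses 13 crossings (≤ 13):
1. 2 ogres → the east bank.  (the west bank: 5K 1O; the east bank: 0K 2O)
2. 1 ogre ← the west bank.  (the west bank: 5K 2O; the east bank: 0K 1O)
3. 2 ogres → the east bank.  (the west bank: 5K 0O; the east bank: 0K 3O)
4. 1 ogre ← the west bank.  (the west bank: 5K 1O; the east bank: 0K 2O)
5. 2 knights → the east bank.  (the west bank: 3K 1O; the east bank: 2K 2O)
6. 1 ogre ← the west bank.  (the west bank: 3K 2O; the east bank: 2K 1O)
7. 1 knight and 1 ogre → the east bank.  (the west bank: 2K 1O; the east bank: 3K 2O)
8. 1 ogre ← the west bank.  (the west bank: 2K 2O; the east bank: 3K 1O)
9. 2 ogres → the east bank.  (the west bank: 2K 0O; the east bank: 3K 3O)
10. 1 ogre ← the west bank.  (the west bank: 2K 1O; the east bank: 3K 2O)
11. 1 knight and 1 ogre → the east bank.  (the west bank: 1K 0O; the east bank: 4K 3O)
12. 1 ogre ← the west bank.  (the west bank: 1K 1O; the east bank: 4K 2O)
13. 1 knight and 1 ogre → the east bank.  (the west bank: 0K 0O; the east bank: 5K 3O)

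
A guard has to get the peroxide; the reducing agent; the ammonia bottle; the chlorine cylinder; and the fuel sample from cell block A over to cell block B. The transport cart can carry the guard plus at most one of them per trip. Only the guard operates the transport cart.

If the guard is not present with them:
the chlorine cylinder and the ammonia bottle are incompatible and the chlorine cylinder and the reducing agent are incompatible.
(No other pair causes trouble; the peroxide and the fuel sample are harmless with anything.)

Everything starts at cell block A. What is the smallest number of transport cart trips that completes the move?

11

Counting alone: the guard can take at most 1 across per trip to cell block B, so moving all 5 needs at least 5 loaded trips out, with a return between consecutive ones — at least 9 crossings.
The safety rule pushes this higher. Following every safe sequence of crossings, the most of the 5 that can be at cell block B as the transport cart arrives there on crossing 9 is 4 — never all 5.
So no plan with fewer than 11 crossings exists, and this one achieves 11:
1. Guard goes to cell block B with the chlorine cylinder.
2. Guard goes back to cell block A alone.
3. Guard goes to cell block B with the peroxide.
4. Guard goes back to cell block A alone.
5. Guard goes to cell block B with the reducing agent.
6. Guard goes back to cell block A with the chlorine cylinder.
7. Guard goes to cell block B with the ammonia bottle.
8. Guard goes back to cell block A alone.
9. Guard goes to cell block B with the fuel sample.
10. Guard goes back to cell block A alone.
11. Guard goes to cell block B with the chlorine cylinder.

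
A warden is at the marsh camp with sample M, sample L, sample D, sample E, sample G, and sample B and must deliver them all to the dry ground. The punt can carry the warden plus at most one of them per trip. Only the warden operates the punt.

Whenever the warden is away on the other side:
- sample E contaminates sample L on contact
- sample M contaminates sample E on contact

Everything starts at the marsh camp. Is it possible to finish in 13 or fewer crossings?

Yes — this plan uses 13 crossings (≤ 13):
1. Warden goes to the dry ground with sample E.  [the marsh camp: sample B, sample D, sample G, sample L, sample M | the dry ground: sample E]
2. Warden goes back to the marsh camp alone.  [the marsh camp: sample B, sample D, sample G, sample L, sample M | the dry ground: sample E]
3. Warden goes to the dry ground with sample M.  [the marsh camp: sample B, sample D, sample G, sample L | the dry ground: sample E, sample M]
4. Warden goes back to the marsh camp with sample E.  [the marsh camp: sample B, sample D, sample E, sample G, sample L | the dry ground: sample M]
5. Warden goes to the dry ground with sample L.  [the marsh camp: sample B, sample D, sample E, sample G | the dry ground: sample L, sample M]
6. Warden goes back to the marsh camp alone.  [the marsh camp: sample B, sample D, sample E, sample G | the dry ground: sample L, sample M]
7. Warden goes to the dry ground with sample D.  [the marsh camp: sample B, sample E, sample G | the dry ground: sample D, sample L, sample M]
8. Warden goes back to the marsh camp alone.  [the marsh camp: sample B, sample E, sample G | the dry ground: sample D, sample L, sample M]
9. Warden goes to the dry ground with sample G.  [the marsh camp: sample B, sample E | the dry ground: sample D, sample G, sample L, sample M]
10. Warden goes back to the marsh camp alone.  [the marsh camp: sample B, sample E | the dry ground: sample D, sample G, sample L, sample M]
11. Warden goes to the dry ground with sample B.  [the marsh camp: sample E | the dry ground: sample B, sample D, sample G, sample L, sample M]
12. Warden goes back to the marsh camp alone.  [the marsh camp: sample E | the dry ground: sample B, sample D, sample G, sample L, sample M]
13. Warden goes to the dry ground with sample E.  [the marsh camp: — | the dry ground: sample B, sample D, sample E, sample G, sample L, sample M]

Yes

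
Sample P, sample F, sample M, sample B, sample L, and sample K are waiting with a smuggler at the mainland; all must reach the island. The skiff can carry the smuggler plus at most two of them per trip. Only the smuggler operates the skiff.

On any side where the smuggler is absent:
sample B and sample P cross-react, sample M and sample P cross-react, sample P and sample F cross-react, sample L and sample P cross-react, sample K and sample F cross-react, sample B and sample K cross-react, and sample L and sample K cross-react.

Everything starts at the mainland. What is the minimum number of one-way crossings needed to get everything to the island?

7

Counting alone: the smuggler can take at most 2 across per trip to the island, so moving all 6 needs at least 3 loaded trips out, with a return between consecutive ones — at least 5 crossings.
The safety rule pushes this higher. Following every safe sequence of crossings, the most of the 6 that can be at the island as the skiff arrives there on crossing 5 is 4 — never all 6.
So no plan with fewer than 7 crossings exists, and this one achieves 7:
1. Smuggler goes to the island with sample K and sample P.  [the mainland: sample B, sample F, sample L, sample M | the island: sample K, sample P]
2. Smuggler goes back to the mainland alone.  [the mainland: sample B, sample F, sample L, sample M | the island: sample K, sample P]
3. Smuggler goes to the island with sample F and sample M.  [the mainland: sample B, sample L | the island: sample F, sample K, sample M, sample P]
4. Smuggler goes back to the mainland with sample K and sample P.  [the mainland: sample B, sample K, sample L, sample P | the island: sample F, sample M]
5. Smuggler goes to the island with sample B and sample L.  [the mainland: sample K, sample P | the island: sample B, sample F, sample L, sample M]
6. Smuggler goes back to the mainland alone.  [the mainland: sample K, sample P | the island: sample B, sample F, sample L, sample M]
7. Smuggler goes to the island with sample K and sample P.  [the mainland: — | the island: sample B, sample F, sample K, sample L, sample M, sample P]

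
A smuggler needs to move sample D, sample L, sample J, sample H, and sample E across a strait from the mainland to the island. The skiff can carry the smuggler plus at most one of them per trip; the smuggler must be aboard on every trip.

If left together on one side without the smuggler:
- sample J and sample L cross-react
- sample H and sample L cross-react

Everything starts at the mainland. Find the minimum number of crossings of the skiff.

Counting alone: the smuggler can take at most 1 across per trip to the island, so moving all 5 needs at least 5 loaded trips out, with a return between consecutive ones — at least 9 crossings.
The safety rule pushes this higher. Following every safe sequence of crossings, the most of the 5 that can be at the island as the skiff arrives there on crossing 9 is 4 — never all 5.
So no plan with fewer than 11 crossings exists, and this one achieves 11:
1. Smuggler goes to the island with sample L.
2. Smuggler goes back to the mainland alone.
3. Smuggler goes to the island with sample D.
4. Smuggler goes back to the mainland alone.
5. Smuggler goes to the island with sample J.
6. Smuggler goes back to the mainland with sample L.
7. Smuggler goes to the island with sample H.
8. Smuggler goes back to the mainland alone.
9. Smuggler goes to the island with sample E.
10. Smuggler goes back to the mainland alone.
11. Smuggler goes to the island with sample L.

11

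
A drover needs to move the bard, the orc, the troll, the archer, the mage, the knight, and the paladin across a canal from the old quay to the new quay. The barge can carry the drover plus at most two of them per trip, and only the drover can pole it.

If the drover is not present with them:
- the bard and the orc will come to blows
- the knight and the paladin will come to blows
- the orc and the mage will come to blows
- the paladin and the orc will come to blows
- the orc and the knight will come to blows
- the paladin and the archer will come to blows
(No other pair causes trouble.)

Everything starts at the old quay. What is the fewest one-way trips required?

11

Counting alone: the drover can take at most 2 across per trip to the new quay, so moving all 7 needs at least 4 loaded trips out, with a return between consecutive ones — at least 7 crossings.
The safety rule pushes this higher. Following every safe sequence of crossings, the most of the 7 that can be at the new quay as the barge arrives there on crossings 7, 9 is 5, 6 respectively — never all 7.
So no plan with fewer than 11 crossings exists, and this one achieves 11:
1. Drover goes to the new quay with the orc and the paladin.  [the old quay: the archer, the bard, the knight, the mage, the troll | the new quay: the orc, the paladin]
2. Drover goes back to the old quay with the orc.  [the old quay: the archer, the bard, the knight, the mage, the orc, the troll | the new quay: the paladin]
3. Drover goes to the new quay with the bard and the orc.  [the old quay: the archer, the knight, the mage, the troll | the new quay: the bard, the orc, the paladin]
4. Drover goes back to the old quay with the orc.  [the old quay: the archer, the knight, the mage, the orc, the troll | the new quay: the bard, the paladin]
5. Drover goes to the new quay with the orc and the troll.  [the old quay: the archer, the knight, the mage | the new quay: the bard, the orc, the paladin, the troll]
6. Drover goes back to the old quay with the orc.  [the old quay: the archer, the knight, the mage, the orc | the new quay: the bard, the paladin, the troll]
7. Drover goes to the new quay with the mage and the orc.  [the old quay: the archer, the knight | the new quay: the bard, the mage, the orc, the paladin, the troll]
8. Drover goes back to the old quay with the orc.  [the old quay: the archer, the knight, the orc | the new quay: the bard, the mage, the paladin, the troll]
9. Drover goes to the new quay with the archer and the knight.  [the old quay: the orc | the new quay: the archer, the bard, the knight, the mage, the paladin, the troll]
10. Drover goes back to the old quay with the paladin.  [the old quay: the orc, the paladin | the new quay: the archer, the bard, the knight, the mage, the troll]
11. Drover goes to the new quay with the orc and the paladin.  [the old quay: — | the new quay: the archer, the bard, the knight, the mage, the orc, the paladin, the troll]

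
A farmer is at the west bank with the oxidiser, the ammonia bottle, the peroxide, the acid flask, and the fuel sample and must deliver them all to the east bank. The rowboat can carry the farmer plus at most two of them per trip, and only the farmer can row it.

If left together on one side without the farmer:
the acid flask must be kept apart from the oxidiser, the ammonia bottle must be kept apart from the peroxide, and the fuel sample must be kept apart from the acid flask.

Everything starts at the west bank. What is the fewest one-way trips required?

5

Counting alone: the farmer can take at most 2 across per trip to the east bank, so moving all 5 needs at least 3 loaded trips out, with a return between consecutive ones — at least 5 crossings.
The plan below uses exactly 5 crossings, so it is optimal:
1. Farmer goes to the east bank with the acid flask and the ammonia bottle.  [the west bank: the fuel sample, the oxidiser, the peroxide | the east bank: the acid flask, the ammonia bottle]
2. Farmer goes back to the west bank alone.  [the west bank: the fuel sample, the oxidiser, the peroxide | the east bank: the acid flask, the ammonia bottle]
3. Farmer goes to the east bank with the fuel sample and the oxidiser.  [the west bank: the peroxide | the east bank: the acid flask, the ammonia bottle, the fuel sample, the oxidiser]
4. Farmer goes back to the west bank with the acid flask.  [the west bank: the acid flask, the peroxide | the east bank: the ammonia bottle, the fuel sample, the oxidiser]
5. Farmer goes to the east bank with the acid flask and the peroxide.  [the west bank: — | the east bank: the acid flask, the ammonia bottle, the fuel sample, the oxidiser, the peroxide]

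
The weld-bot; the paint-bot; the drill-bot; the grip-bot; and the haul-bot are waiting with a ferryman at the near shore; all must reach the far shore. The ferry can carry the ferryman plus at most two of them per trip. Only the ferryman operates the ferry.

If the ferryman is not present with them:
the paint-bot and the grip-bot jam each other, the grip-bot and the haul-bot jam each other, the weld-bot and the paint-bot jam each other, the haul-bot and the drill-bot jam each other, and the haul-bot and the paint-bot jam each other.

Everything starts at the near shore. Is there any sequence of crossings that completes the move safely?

1. Ferryman goes to the far shore with the haul-bot and the paint-bot.
2. Ferryman goes back to the near shore with the paint-bot.
3. Ferryman goes to the far shore with the paint-bot and the weld-bot.
4. Ferryman goes back to the near shore with the paint-bot.
5. Ferryman goes to the far shore with the drill-bot and the grip-bot.
6. Ferryman goes back to the near shore with the haul-bot.
7. Ferryman goes to the far shore with the haul-bot and the paint-bot.

Yes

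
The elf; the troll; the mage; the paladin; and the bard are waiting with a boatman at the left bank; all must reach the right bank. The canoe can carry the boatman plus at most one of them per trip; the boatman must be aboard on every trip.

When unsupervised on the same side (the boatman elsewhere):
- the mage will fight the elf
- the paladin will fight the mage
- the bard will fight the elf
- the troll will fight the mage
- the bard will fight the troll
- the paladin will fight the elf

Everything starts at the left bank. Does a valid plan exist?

No

Whatever the first load, the items left behind include a forbidden pair without the boatman. No opening move is safe, so no plan exists.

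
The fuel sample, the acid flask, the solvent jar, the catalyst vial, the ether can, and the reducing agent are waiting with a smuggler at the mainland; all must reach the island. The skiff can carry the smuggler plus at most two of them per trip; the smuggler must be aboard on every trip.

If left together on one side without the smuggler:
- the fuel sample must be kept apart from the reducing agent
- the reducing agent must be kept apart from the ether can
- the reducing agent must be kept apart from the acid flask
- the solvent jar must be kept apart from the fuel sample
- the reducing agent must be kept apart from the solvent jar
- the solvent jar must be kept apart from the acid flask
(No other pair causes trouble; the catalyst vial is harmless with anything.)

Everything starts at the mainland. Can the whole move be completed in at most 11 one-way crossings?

Yes

Yes — this plan uses 9 crossings (≤ 11):
1. Smuggler goes to the island with the reducing agent and the solvent jar.  [the mainland: the acid flask, the catalyst vial, the ether can, the fuel sample | the island: the reducing agent, the solvent jar]
2. Smuggler goes back to the mainland with the solvent jar.  [the mainland: the acid flask, the catalyst vial, the ether can, the fuel sample, the solvent jar | the island: the reducing agent]
3. Smuggler goes to the island with the acid flask and the fuel sample.  [the mainland: the catalyst vial, the ether can, the solvent jar | the island: the acid flask, the fuel sample, the reducing agent]
4. Smuggler goes back to the mainland with the reducing agent.  [the mainland: the catalyst vial, the ether can, the reducing agent, the solvent jar | the island: the acid flask, the fuel sample]
5. Smuggler goes to the island with the ether can and the solvent jar.  [the mainland: the catalyst vial, the reducing agent | the island: the acid flask, the ether can, the fuel sample, the solvent jar]
6. Smuggler goes back to the mainland with the solvent jar.  [the mainland: the catalyst vial, the reducing agent, the solvent jar | the island: the acid flask, the ether can, the fuel sample]
7. Smuggler goes to the island with the catalyst vial and the solvent jar.  [the mainland: the reducing agent | the island: the acid flask, the catalyst vial, the ether can, the fuel sample, the solvent jar]
8. Smuggler goes back to the mainland with the solvent jar.  [the mainland: the reducing agent, the solvent jar | the island: the acid flask, the catalyst vial, the ether can, the fuel sample]
9. Smuggler goes to the island with the reducing agent and the solvent jar.  [the mainland: — | the island: the acid flask, the catalyst vial, the ether can, the fuel sample, the reducing agent, the solvent jar]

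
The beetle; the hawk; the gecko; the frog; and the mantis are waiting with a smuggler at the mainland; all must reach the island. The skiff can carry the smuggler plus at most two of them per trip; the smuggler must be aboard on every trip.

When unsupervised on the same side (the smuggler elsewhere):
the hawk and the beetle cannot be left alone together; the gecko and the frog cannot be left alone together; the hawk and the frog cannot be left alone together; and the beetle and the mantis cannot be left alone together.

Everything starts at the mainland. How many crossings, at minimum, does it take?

Counting alone: the smuggler can take at most 2 across per trip to the island, so moving all 5 needs at least 3 loaded trips out, with a return between consecutive ones — at least 5 crossings.
The safety rule pushes this higher. Following every safe sequence of crossings, the most of the 5 that can be at the island as the skiff arrives there on crossing 5 is 4 — never all 5.
So no plan with fewer than 7 crossings exists, and this one achieves 7:
1. Smuggler goes to the island with the beetle and the frog.
2. Smuggler goes back to the mainland alone.
3. Smuggler goes to the island with the hawk.
4. Smuggler goes back to the mainland with the beetle and the frog.
5. Smuggler goes to the island with the gecko and the mantis.
6. Smuggler goes back to the mainland alone.
7. Smuggler goes to the island with the beetle and the frog.

7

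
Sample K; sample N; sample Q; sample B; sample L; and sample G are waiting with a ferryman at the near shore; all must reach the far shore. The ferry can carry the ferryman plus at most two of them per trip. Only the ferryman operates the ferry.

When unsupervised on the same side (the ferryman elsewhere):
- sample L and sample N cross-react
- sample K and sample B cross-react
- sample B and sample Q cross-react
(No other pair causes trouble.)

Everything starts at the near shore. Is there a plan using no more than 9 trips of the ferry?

Yes — this plan uses 7 crossings (≤ 9):
1. Ferryman goes to the far shore with sample B and sample N.  [the near shore: sample G, sample K, sample L, sample Q | the far shore: sample B, sample N]
2. Ferryman goes back to the near shore alone.  [the near shore: sample G, sample K, sample L, sample Q | the far shore: sample B, sample N]
3. Ferryman goes to the far shore with sample K.  [the near shore: sample G, sample L, sample Q | the far shore: sample B, sample K, sample N]
4. Ferryman goes back to the near shore with sample B.  [the near shore: sample B, sample G, sample L, sample Q | the far shore: sample K, sample N]
5. Ferryman goes to the far shore with sample G and sample Q.  [the near shore: sample B, sample L | the far shore: sample G, sample K, sample N, sample Q]
6. Ferryman goes back to the near shore alone.  [the near shore: sample B, sample L | the far shore: sample G, sample K, sample N, sample Q]
7. Ferryman goes to the far shore with sample B and sample L.  [the near shore: — | the far shore: sample B, sample G, sample K, sample L, sample N, sample Q]

Yes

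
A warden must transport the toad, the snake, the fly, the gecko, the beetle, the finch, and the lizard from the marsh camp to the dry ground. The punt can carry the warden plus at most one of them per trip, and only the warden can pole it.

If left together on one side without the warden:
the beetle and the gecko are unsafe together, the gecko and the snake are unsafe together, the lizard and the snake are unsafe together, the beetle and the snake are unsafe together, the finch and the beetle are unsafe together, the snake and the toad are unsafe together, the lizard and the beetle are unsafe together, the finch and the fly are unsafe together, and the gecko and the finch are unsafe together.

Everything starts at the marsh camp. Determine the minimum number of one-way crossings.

Whatever the first load, the items left behind include a forbidden pair without the warden. No opening move is safe, so no plan exists.

impossible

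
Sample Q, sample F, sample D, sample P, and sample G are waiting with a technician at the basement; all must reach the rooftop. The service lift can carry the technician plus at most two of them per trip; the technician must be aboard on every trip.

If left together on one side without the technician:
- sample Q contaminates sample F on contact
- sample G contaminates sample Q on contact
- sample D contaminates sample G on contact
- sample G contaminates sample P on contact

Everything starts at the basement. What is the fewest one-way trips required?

Counting alone: the technician can take at most 2 across per trip to the rooftop, so moving all 5 needs at least 3 loaded trips out, with a return between consecutive ones — at least 5 crossings.
The plan below uses exactly 5 crossings, so it is optimal:
1. Technician goes to the rooftop with sample G and sample Q.  [the basement: sample D, sample F, sample P | the rooftop: sample G, sample Q]
2. Technician goes back to the basement with sample G.  [the basement: sample D, sample F, sample G, sample P | the rooftop: sample Q]
3. Technician goes to the rooftop with sample D and sample P.  [the basement: sample F, sample G | the rooftop: sample D, sample P, sample Q]
4. Technician goes back to the basement alone.  [the basement: sample F, sample G | the rooftop: sample D, sample P, sample Q]
5. Technician goes to the rooftop with sample F and sample G.  [the basement: — | the rooftop: sample D, sample F, sample G, sample P, sample Q]

5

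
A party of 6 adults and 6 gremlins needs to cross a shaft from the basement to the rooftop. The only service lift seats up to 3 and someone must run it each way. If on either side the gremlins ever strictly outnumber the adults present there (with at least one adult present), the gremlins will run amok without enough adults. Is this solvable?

No

Following every safe sequence of crossings from the start, the most of the 12 that can be at the rooftop as the service lift arrives there on crossings 1, 3, 5 is 3, 5, 6 respectively; the best ever achieved is 6 of 12.
From crossing 7 on, no configuration arises that was not already reachable earlier: only 17 distinct safe configurations (who is on which side, and where the service lift is) can ever be reached, none of them has everyone across, and every continuation just revisits them. They are: 0 adults + 0 gremlins across (service lift back at the start); 0 adults + 1 gremlin across (service lift there); 0 adults + 1 gremlin across (service lift back at the start); 0 adults + 2 gremlins across (service lift there); 0 adults + 2 gremlins across (service lift back at the start); 0 adults + 3 gremlins across (service lift there); 0 adults + 3 gremlins across (service lift back at the start); 0 adults + 4 gremlins across (service lift there); 0 adults + 4 gremlins across (service lift back at the start); 0 adults + 5 gremlins across (service lift there); 0 adults + 5 gremlins across (service lift back at the start); 0 adults + 6 gremlins across (service lift there); 1 adult + 1 gremlin across (service lift there); 1 adult + 1 gremlin across (service lift back at the start); 2 adults + 2 gremlins across (service lift there); 2 adults + 2 gremlins across (service lift back at the start); 3 adults + 3 gremlins across (service lift there). So no valid plan exists.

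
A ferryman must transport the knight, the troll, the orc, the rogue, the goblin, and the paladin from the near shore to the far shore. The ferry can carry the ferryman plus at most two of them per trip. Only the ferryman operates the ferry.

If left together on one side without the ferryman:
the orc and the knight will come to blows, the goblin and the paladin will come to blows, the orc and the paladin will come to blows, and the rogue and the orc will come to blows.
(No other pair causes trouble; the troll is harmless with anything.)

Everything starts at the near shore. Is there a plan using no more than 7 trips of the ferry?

Yes

Yes — this plan uses 7 crossings (≤ 7):
1. Ferryman goes to the far shore with the goblin and the orc.  [the near shore: the knight, the paladin, the rogue, the troll | the far shore: the goblin, the orc]
2. Ferryman goes back to the near shore alone.  [the near shore: the knight, the paladin, the rogue, the troll | the far shore: the goblin, the orc]
3. Ferryman goes to the far shore with the troll.  [the near shore: the knight, the paladin, the rogue | the far shore: the goblin, the orc, the troll]
4. Ferryman goes back to the near shore alone.  [the near shore: the knight, the paladin, the rogue | the far shore: the goblin, the orc, the troll]
5. Ferryman goes to the far shore with the knight and the rogue.  [the near shore: the paladin | the far shore: the goblin, the knight, the orc, the rogue, the troll]
6. Ferryman goes back to the near shore with the orc.  [the near shore: the orc, the paladin | the far shore: the goblin, the knight, the rogue, the troll]
7. Ferryman goes to the far shore with the orc and the paladin.  [the near shore: — | the far shore: the goblin, the knight, the orc, the paladin, the rogue, the troll]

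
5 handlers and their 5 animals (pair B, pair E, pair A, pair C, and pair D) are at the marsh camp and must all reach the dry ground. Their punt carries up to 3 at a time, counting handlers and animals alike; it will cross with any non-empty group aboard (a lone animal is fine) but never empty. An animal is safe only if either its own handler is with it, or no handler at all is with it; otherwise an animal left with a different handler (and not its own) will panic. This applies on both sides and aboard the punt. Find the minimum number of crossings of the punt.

Counting alone: each trip to the dry ground takes at most 3 across and each return brings at least 1 back, so after t trips out (and t−1 returns) at most 3t − (t−1) of the 10 are across; that first reaches 10 at t = 5, so at least 9 crossings are needed.
The safety rule pushes this higher. Following every safe sequence of crossings, the most of the 10 that can be at the dry ground as the punt arrives there on crossing 9 is 9 — never all 10.
So no plan with fewer than 11 crossings exists, and this one achieves 11:
1. animal B and handler B cross → the dry ground.
2. handler B crosses ← the marsh camp.
3. animal A, animal C, and animal E cross → the dry ground.
4. animal B crosses ← the marsh camp.
5. handler A, handler C, and handler E cross → the dry ground.
6. animal E and handler E cross ← the marsh camp.
7. handler B, handler D, and handler E cross → the dry ground.
8. animal A crosses ← the marsh camp.
9. animal B and animal E cross → the dry ground.
10. animal B crosses ← the marsh camp.
11. animal A, animal B, and animal D cross → the dry ground.

11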